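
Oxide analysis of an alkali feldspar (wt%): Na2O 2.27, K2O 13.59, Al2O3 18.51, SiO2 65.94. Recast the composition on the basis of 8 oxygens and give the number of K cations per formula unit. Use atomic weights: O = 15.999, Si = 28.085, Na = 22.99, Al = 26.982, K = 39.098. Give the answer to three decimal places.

0.790 K apfu

2.27 wt% Na2O ÷ 61.979 g/mol = 0.03663 mol, giving 0.07326 Na and 0.03663 O.
13.59 wt% K2O ÷ 94.195 g/mol = 0.14428 mol, giving 0.28856 K and 0.14428 O.
18.51 wt% Al2O3 ÷ 101.961 g/mol = 0.18154 mol, giving 0.36308 Al and 0.54462 O.
65.94 wt% SiO2 ÷ 60.083 g/mol = 1.09748 mol, giving 1.09748 Si and 2.19496 O.
Oxygen sums to 2.92049; scaling by 8/2.92049 = 2.73927 puts the formula on 8 O.
K: 0.28856 × 2.73927 = 0.790 atoms per formula unit.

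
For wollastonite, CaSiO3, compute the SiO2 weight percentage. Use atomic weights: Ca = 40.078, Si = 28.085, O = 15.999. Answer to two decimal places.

Molar mass of CaSiO3 = 1×40.078 + 1×28.085 + 3×15.999 = 116.160 g/mol.
Each formula unit contains 1 Si, equivalent to 1/1 = 1.0000 mol SiO2.
M(SiO2) = 1×28.085 + 2×15.999 = 60.083 g/mol.
Mass of SiO2 per formula unit = 1.0000 × 60.083 = 60.083 g.
SiO2 wt% = 60.083 / 116.160 × 100 = 51.72%.

51.72 wt%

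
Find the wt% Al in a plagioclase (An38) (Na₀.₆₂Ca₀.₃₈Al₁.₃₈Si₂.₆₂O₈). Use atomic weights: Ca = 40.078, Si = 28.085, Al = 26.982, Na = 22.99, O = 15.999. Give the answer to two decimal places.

13.88 mass %

Molar mass of Na₀.₆₂Ca₀.₃₈Al₁.₃₈Si₂.₆₂O₈: 0.62·22.99 + 0.38·40.078 + 1.38·26.982 + 2.62·28.085 + 8·15.999 = 268.293 g/mol.
Mass of Al per formula unit: 1.38 × 26.982 = 37.235 g.
Weight fraction Al = 37.235 / 268.293 = 0.1388.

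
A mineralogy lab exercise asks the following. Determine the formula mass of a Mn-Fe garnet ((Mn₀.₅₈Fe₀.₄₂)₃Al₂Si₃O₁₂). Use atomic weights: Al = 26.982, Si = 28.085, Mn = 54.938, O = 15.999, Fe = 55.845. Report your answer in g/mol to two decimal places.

Mn: 1.74 × 54.938 = 95.5921
Fe: 1.26 × 55.845 = 70.3647
Al: 2 × 26.982 = 53.9640
Si: 3 × 28.085 = 84.2550
O: 12 × 15.999 = 191.9880
Summing the contributions gives the formula mass.

496.16 g/mol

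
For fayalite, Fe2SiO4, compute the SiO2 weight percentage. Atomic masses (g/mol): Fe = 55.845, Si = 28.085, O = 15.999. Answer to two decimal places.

29.49 wt%

Formula mass = 203.771 g/mol.
1 Si → 1.0000 mol SiO2 per formula unit; M(SiO2) = 60.083, so SiO2 mass = 60.083 g.
60.083/203.771 × 100 = 29.49 wt%.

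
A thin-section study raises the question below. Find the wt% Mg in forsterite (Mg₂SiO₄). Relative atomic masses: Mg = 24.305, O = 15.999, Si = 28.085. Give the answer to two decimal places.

34.55 weight percent

M(Mg₂SiO₄) = 140.691 g/mol.
Mg contributes 2 × 24.305 = 48.610 g per mole.
48.610/140.691 = 0.3455 → 34.55%.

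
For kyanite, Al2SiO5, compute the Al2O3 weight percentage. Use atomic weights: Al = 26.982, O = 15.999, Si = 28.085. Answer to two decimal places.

M(Al2SiO5) = 162.044 g/mol; M(Al2O3) = 101.961 g/mol.
Moles Al2O3 per formula unit = 2 Al ÷ 2 = 1.0000.
Al2O3 fraction = (1.0000 × 101.961) / 162.044 = 101.961/162.044 = 0.6292.

62.92 wt%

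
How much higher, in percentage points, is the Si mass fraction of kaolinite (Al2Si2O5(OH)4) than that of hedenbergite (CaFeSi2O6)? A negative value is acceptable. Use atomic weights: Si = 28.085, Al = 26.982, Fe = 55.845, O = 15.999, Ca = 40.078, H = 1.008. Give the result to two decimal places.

-0.88 percentage points

Si in Al2Si2O5(OH)4: molar mass 258.157 g/mol; 2×28.085 = 56.170 g → 21.76 wt%.
Si in CaFeSi2O6: molar mass 248.087 g/mol; 2×28.085 = 56.170 g → 22.64 wt%.
Difference = 21.76 − 22.64 = -0.88 percentage points.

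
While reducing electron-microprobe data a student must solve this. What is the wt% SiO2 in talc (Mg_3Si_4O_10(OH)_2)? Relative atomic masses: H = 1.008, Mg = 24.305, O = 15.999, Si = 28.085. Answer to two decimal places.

Molar mass of Mg_3Si_4O_10(OH)_2 = 3*24.305 + 4*28.085 + 12*15.999 + 2*1.008 = 379.259 g/mol.
Each formula unit contains 4 Si, equivalent to 4/1 = 4.0000 mol SiO2.
M(SiO2) = 1×28.085 + 2×15.999 = 60.083 g/mol.
Mass of SiO2 per formula unit = 4.0000 × 60.083 = 240.332 g.
SiO2 wt% = 240.332 / 379.259 × 100 = 63.37%.

63.37 wt%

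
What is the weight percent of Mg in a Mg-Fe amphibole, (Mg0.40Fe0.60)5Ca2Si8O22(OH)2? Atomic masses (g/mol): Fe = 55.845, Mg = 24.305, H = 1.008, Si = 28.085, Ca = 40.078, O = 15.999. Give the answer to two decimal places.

Molar mass of (Mg0.40Fe0.60)5Ca2Si8O22(OH)2: 2*24.305 + 3*55.845 + 2*40.078 + 8*28.085 + 24*15.999 + 2*1.008 = 906.973 g/mol.
Mass of Mg per formula unit: 2 × 24.305 = 48.610 g.
Weight fraction Mg = 48.610 / 906.973 = 0.0536.

5.36 mass %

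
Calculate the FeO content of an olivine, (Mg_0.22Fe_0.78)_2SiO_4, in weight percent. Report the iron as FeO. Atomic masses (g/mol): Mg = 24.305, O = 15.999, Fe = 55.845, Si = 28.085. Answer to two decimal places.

59.02 wt%

M((Mg_0.22Fe_0.78)_2SiO_4) = 189.893 g/mol; M(FeO) = 71.844 g/mol.
Moles FeO per formula unit = 1.56 Fe ÷ 1 = 1.5600.
FeO fraction = (1.5600 × 71.844) / 189.893 = 112.077/189.893 = 0.5902.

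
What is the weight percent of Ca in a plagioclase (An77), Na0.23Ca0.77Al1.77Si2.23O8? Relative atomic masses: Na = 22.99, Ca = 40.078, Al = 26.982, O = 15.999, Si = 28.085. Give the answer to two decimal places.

11.24 wt%

Formula mass = 0.23×22.99 + 0.77×40.078 + 1.77×26.982 + 2.23×28.085 + 8×15.999 = 274.527 g/mol, of which 30.860 g is Ca.
So Ca makes up 30.860/274.527 = 0.1124 of the mass, i.e. 11.24%.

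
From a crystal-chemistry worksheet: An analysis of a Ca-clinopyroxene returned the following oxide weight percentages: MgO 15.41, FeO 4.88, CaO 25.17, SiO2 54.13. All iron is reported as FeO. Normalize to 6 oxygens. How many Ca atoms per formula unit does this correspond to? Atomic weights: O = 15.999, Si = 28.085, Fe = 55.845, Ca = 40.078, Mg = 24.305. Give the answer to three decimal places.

MgO (M=40.304): mol = 0.38234; Mg = 0.38234, O = 0.38234.
FeO (M=71.844): mol = 0.06792; Fe = 0.06792, O = 0.06792.
CaO (M=56.077): mol = 0.44885; Ca = 0.44885, O = 0.44885.
SiO2 (M=60.083): mol = 0.90092; Si = 0.90092, O = 1.80184.
ΣO = 2.70095; factor = 6/ΣO = 2.22144.
Ca apfu = 0.44885 × 2.22144 = 0.997.

0.997 Ca apfu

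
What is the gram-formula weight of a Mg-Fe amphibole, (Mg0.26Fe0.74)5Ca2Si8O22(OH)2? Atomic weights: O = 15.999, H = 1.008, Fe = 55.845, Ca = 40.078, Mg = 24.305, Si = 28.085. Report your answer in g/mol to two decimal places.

929.05 g/mol

The formula mass is the sum 1.30·24.305 + 3.70·55.845 + 2·40.078 + 8·28.085 + 24·15.999 + 2·1.008.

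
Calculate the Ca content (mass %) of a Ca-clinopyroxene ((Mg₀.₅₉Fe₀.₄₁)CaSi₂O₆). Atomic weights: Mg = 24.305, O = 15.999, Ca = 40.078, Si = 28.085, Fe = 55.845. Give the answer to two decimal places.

M((Mg₀.₅₉Fe₀.₄₁)CaSi₂O₆) = 229.478 g/mol.
Ca contributes 1 × 40.078 = 40.078 g per mole.
40.078/229.478 = 0.1746 → 17.46%.

17.46 mass %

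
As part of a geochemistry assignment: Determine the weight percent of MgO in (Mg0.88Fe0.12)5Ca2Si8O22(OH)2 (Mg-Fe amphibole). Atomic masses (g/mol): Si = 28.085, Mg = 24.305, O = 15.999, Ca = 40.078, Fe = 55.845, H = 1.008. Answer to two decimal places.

M((Mg0.88Fe0.12)5Ca2Si8O22(OH)2) = 831.277 g/mol; M(MgO) = 40.304 g/mol.
Moles MgO per formula unit = 4.40 Mg ÷ 1 = 4.4000.
MgO fraction = (4.4000 × 40.304) / 831.277 = 177.338/831.277 = 0.2133.

21.33 wt%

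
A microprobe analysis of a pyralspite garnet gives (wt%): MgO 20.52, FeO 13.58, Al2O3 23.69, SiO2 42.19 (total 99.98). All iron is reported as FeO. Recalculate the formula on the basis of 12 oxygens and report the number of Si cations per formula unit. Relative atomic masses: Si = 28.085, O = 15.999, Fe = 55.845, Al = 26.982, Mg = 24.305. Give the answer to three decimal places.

MgO: 20.52/40.304 = 0.50913 mol → 0.50913 mol Mg, 0.50913 mol O.
FeO: 13.58/71.844 = 0.18902 mol → 0.18902 mol Fe, 0.18902 mol O.
Al2O3: 23.69/101.961 = 0.23234 mol → 0.46468 mol Al, 0.69702 mol O.
SiO2: 42.19/60.083 = 0.70220 mol → 0.70220 mol Si, 1.40440 mol O.
Total oxygen = 2.79957 mol. Normalization factor = 12/2.79957 = 4.28637.
Si per 12 O = 0.70220 × 4.28637 = 3.010.

3.010 Si apfu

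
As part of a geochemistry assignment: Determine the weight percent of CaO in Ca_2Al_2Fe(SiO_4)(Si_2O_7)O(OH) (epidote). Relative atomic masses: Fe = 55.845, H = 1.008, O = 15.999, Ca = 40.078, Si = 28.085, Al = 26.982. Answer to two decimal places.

M(Ca_2Al_2Fe(SiO_4)(Si_2O_7)O(OH)) = 483.215 g/mol; M(CaO) = 56.077 g/mol.
Moles CaO per formula unit = 2 Ca ÷ 1 = 2.0000.
CaO fraction = (2.0000 × 56.077) / 483.215 = 112.154/483.215 = 0.2321.

23.21 wt%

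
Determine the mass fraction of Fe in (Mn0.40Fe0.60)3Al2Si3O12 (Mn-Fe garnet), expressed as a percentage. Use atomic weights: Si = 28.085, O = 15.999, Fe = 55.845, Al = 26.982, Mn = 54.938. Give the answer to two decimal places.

Molar mass of (Mn0.40Fe0.60)3Al2Si3O12: 1.20×54.938 + 1.80×55.845 + 2×26.982 + 3×28.085 + 12×15.999 = 496.654 g/mol.
Mass of Fe per formula unit: 1.80 × 55.845 = 100.521 g.
Weight fraction Fe = 100.521 / 496.654 = 0.2024.

20.24 mass %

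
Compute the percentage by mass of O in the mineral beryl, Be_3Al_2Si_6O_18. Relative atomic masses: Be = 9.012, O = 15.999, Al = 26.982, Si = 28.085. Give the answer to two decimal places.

Molar mass of Be_3Al_2Si_6O_18: 3×9.012 + 2×26.982 + 6×28.085 + 18×15.999 = 537.492 g/mol.
Mass of O per formula unit: 18 × 15.999 = 287.982 g.
Weight fraction O = 287.982 / 537.492 = 0.5358.

53.58 mass %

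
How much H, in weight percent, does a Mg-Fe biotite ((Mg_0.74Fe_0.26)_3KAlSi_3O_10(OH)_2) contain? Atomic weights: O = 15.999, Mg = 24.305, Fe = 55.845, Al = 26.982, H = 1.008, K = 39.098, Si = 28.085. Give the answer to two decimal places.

Molar mass of (Mg_0.74Fe_0.26)_3KAlSi_3O_10(OH)_2: 2.22*24.305 + 0.78*55.845 + 1*39.098 + 1*26.982 + 3*28.085 + 12*15.999 + 2*1.008 = 441.855 g/mol.
Mass of H per formula unit: 2 × 1.008 = 2.016 g.
Weight fraction H = 2.016 / 441.855 = 0.0046.

0.46 weight percent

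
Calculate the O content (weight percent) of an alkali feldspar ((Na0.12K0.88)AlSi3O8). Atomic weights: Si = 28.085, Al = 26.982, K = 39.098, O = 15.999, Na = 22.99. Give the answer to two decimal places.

46.31 weight percent

M((Na0.12K0.88)AlSi3O8) = 276.394 g/mol.
O contributes 8 × 15.999 = 127.992 g per mole.
127.992/276.394 = 0.4631 → 46.31%.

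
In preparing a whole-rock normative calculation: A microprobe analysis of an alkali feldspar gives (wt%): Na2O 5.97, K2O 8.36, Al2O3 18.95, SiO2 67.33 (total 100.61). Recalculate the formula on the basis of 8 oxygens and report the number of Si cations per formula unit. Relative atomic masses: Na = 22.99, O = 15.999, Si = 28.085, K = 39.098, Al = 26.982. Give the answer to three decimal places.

Na2O: 5.97/61.979 = 0.09632 mol → 0.19264 mol Na, 0.09632 mol O.
K2O: 8.36/94.195 = 0.08875 mol → 0.17750 mol K, 0.08875 mol O.
Al2O3: 18.95/101.961 = 0.18586 mol → 0.37172 mol Al, 0.55758 mol O.
SiO2: 67.33/60.083 = 1.12062 mol → 1.12062 mol Si, 2.24124 mol O.
Total oxygen = 2.98389 mol. Normalization factor = 8/2.98389 = 2.68106.
Si per 8 O = 1.12062 × 2.68106 = 3.004.

3.004 Si apfu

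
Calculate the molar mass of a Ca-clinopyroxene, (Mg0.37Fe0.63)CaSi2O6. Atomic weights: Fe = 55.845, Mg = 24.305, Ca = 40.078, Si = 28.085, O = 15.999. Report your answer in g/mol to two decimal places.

The formula mass is the sum 0.37(24.305) + 0.63(55.845) + 1(40.078) + 2(28.085) + 6(15.999).

236.42 g/mol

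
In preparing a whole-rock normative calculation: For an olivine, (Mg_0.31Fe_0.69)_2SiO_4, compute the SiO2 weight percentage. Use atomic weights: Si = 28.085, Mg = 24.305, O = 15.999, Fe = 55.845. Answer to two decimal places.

32.62 wt%

Formula mass = 184.216 g/mol.
1 Si → 1.0000 mol SiO2 per formula unit; M(SiO2) = 60.083, so SiO2 mass = 60.083 g.
60.083/184.216 × 100 = 32.62 wt%.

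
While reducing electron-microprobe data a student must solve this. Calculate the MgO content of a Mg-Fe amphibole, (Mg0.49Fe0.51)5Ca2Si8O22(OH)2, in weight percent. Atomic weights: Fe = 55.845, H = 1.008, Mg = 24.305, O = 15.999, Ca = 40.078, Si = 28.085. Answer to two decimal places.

Molar mass of (Mg0.49Fe0.51)5Ca2Si8O22(OH)2 = 2.45×24.305 + 2.55×55.845 + 2×40.078 + 8×28.085 + 24×15.999 + 2×1.008 = 892.780 g/mol.
Each formula unit contains 2.45 Mg, equivalent to 2.45/1 = 2.4500 mol MgO.
M(MgO) = 1×24.305 + 1×15.999 = 40.304 g/mol.
Mass of MgO per formula unit = 2.4500 × 40.304 = 98.745 g.
MgO wt% = 98.745 / 892.780 × 100 = 11.06%.

11.06 wt%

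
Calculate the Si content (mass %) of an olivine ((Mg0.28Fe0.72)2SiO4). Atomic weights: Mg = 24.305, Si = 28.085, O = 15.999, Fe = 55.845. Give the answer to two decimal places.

M((Mg0.28Fe0.72)2SiO4) = 186.109 g/mol.
Si contributes 1 × 28.085 = 28.085 g per mole.
28.085/186.109 = 0.1509 → 15.09%.

15.09 mass %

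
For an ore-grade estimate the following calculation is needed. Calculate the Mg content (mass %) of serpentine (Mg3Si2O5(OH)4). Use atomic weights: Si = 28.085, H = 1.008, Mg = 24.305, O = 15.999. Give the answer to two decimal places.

26.31 mass %

Formula mass = 3·24.305 + 2·28.085 + 9·15.999 + 4·1.008 = 277.108 g/mol, of which 72.915 g is Mg.
So Mg makes up 72.915/277.108 = 0.2631 of the mass, i.e. 26.31%.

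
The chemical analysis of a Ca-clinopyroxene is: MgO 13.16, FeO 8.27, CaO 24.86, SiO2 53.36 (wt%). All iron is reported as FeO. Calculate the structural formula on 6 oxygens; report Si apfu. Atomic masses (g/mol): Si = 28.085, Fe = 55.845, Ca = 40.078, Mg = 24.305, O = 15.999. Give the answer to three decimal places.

MgO (M=40.304): mol = 0.32652; Mg = 0.32652, O = 0.32652.
FeO (M=71.844): mol = 0.11511; Fe = 0.11511, O = 0.11511.
CaO (M=56.077): mol = 0.44332; Ca = 0.44332, O = 0.44332.
SiO2 (M=60.083): mol = 0.88810; Si = 0.88810, O = 1.77620.
ΣO = 2.66115; factor = 6/ΣO = 2.25466.
Si apfu = 0.88810 × 2.25466 = 2.002.

2.002 Si apfu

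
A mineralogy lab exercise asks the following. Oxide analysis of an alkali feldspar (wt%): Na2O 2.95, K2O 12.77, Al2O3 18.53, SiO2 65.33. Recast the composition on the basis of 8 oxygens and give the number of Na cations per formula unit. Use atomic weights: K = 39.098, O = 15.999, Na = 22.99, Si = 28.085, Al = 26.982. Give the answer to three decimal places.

Na2O (M=61.979): mol = 0.04760; Na = 0.09520, O = 0.04760.
K2O (M=94.195): mol = 0.13557; K = 0.27114, O = 0.13557.
Al2O3 (M=101.961): mol = 0.18174; Al = 0.36348, O = 0.54522.
SiO2 (M=60.083): mol = 1.08733; Si = 1.08733, O = 2.17466.
ΣO = 2.90305; factor = 8/ΣO = 2.75572.
Na apfu = 0.09520 × 2.75572 = 0.262.

0.262 Na apfu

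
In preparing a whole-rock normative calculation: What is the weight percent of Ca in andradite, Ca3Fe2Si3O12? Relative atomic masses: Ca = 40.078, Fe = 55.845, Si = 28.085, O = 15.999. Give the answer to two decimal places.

23.66 mass %

Molar mass of Ca3Fe2Si3O12: 3×40.078 + 2×55.845 + 3×28.085 + 12×15.999 = 508.167 g/mol.
Mass of Ca per formula unit: 3 × 40.078 = 120.234 g.
Weight fraction Ca = 120.234 / 508.167 = 0.2366.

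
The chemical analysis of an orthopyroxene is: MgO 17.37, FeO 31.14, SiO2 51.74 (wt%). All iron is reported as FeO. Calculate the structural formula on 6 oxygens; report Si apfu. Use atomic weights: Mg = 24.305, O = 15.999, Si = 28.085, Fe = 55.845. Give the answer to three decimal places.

1.997 Si apfu

MgO: 17.37/40.304 = 0.43097 mol → 0.43097 mol Mg, 0.43097 mol O.
FeO: 31.14/71.844 = 0.43344 mol → 0.43344 mol Fe, 0.43344 mol O.
SiO2: 51.74/60.083 = 0.86114 mol → 0.86114 mol Si, 1.72228 mol O.
Total oxygen = 2.58669 mol. Normalization factor = 6/2.58669 = 2.31957.
Si per 6 O = 0.86114 × 2.31957 = 1.997.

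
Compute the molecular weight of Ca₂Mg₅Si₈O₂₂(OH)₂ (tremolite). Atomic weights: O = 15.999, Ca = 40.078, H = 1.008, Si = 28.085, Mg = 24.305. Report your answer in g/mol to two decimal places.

M = 2×40.078 + 5×24.305 + 8×28.085 + 24×15.999 + 2×1.008

812.35 g/mol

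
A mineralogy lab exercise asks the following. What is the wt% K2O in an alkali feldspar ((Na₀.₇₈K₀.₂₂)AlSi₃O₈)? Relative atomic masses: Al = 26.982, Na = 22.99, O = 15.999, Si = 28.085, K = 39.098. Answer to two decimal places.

3.90 wt%

M((Na₀.₇₈K₀.₂₂)AlSi₃O₈) = 265.763 g/mol; M(K2O) = 94.195 g/mol.
Moles K2O per formula unit = 0.22 K ÷ 2 = 0.1100.
K2O fraction = (0.1100 × 94.195) / 265.763 = 10.361/265.763 = 0.0390.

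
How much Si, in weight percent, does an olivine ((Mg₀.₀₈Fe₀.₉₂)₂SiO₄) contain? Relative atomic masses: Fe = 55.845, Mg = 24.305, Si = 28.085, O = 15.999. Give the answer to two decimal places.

Formula mass = 0.16*24.305 + 1.84*55.845 + 1*28.085 + 4*15.999 = 198.725 g/mol, of which 28.085 g is Si.
So Si makes up 28.085/198.725 = 0.1413 of the mass, i.e. 14.13%.

14.13 weight percent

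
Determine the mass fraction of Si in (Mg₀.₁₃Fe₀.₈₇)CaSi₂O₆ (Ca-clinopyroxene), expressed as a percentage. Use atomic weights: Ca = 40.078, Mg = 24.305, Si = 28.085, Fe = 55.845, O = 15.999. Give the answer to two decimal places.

Formula mass = 0.13×24.305 + 0.87×55.845 + 1×40.078 + 2×28.085 + 6×15.999 = 243.987 g/mol, of which 56.170 g is Si.
So Si makes up 56.170/243.987 = 0.2302 of the mass, i.e. 23.02%.

23.02 mass %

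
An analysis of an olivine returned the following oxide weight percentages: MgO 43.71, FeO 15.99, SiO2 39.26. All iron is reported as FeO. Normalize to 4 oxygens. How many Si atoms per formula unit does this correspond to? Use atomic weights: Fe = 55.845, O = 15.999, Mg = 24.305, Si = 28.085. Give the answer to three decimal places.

1.000 Si apfu

43.71 wt% MgO ÷ 40.304 g/mol = 1.08451 mol, giving 1.08451 Mg and 1.08451 O.
15.99 wt% FeO ÷ 71.844 g/mol = 0.22257 mol, giving 0.22257 Fe and 0.22257 O.
39.26 wt% SiO2 ÷ 60.083 g/mol = 0.65343 mol, giving 0.65343 Si and 1.30686 O.
Oxygen sums to 2.61394; scaling by 4/2.61394 = 1.53026 puts the formula on 4 O.
Si: 0.65343 × 1.53026 = 1.000 atoms per formula unit.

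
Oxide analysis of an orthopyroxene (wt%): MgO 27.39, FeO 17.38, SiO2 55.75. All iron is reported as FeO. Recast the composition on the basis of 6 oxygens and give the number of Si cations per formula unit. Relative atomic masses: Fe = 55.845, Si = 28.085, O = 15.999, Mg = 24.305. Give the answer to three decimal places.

27.39 wt% MgO ÷ 40.304 g/mol = 0.67959 mol, giving 0.67959 Mg and 0.67959 O.
17.38 wt% FeO ÷ 71.844 g/mol = 0.24191 mol, giving 0.24191 Fe and 0.24191 O.
55.75 wt% SiO2 ÷ 60.083 g/mol = 0.92788 mol, giving 0.92788 Si and 1.85576 O.
Oxygen sums to 2.77726; scaling by 6/2.77726 = 2.16040 puts the formula on 6 O.
Si: 0.92788 × 2.16040 = 2.005 atoms per formula unit.

2.005 Si apfu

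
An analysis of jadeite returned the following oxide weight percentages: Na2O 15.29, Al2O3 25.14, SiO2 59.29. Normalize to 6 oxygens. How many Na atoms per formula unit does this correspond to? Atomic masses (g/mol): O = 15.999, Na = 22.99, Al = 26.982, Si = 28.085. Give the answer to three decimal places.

Na2O: 15.29/61.979 = 0.24670 mol → 0.49340 mol Na, 0.24670 mol O.
Al2O3: 25.14/101.961 = 0.24656 mol → 0.49312 mol Al, 0.73968 mol O.
SiO2: 59.29/60.083 = 0.98680 mol → 0.98680 mol Si, 1.97360 mol O.
Total oxygen = 2.95998 mol. Normalization factor = 6/2.95998 = 2.02704.
Na per 6 O = 0.49340 × 2.02704 = 1.000.

1.000 Na apfu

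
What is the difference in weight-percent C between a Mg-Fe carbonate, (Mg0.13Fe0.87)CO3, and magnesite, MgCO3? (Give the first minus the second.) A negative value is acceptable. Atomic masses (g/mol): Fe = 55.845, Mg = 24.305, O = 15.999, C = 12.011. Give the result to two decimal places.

-3.50 percentage points

First mineral: 12.011 g C in 111.753 g formula = 10.75 wt% C.
Second mineral: 12.011 g C in 84.313 g formula = 14.25 wt% C.
10.75% − 14.25% gives a difference of -3.50 percentage points.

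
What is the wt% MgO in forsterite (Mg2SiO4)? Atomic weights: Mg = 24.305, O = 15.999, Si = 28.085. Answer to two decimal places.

Formula mass = 140.691 g/mol.
2 Mg → 2.0000 mol MgO per formula unit; M(MgO) = 40.304, so MgO mass = 80.608 g.
80.608/140.691 × 100 = 57.29 wt%.

57.29 wt%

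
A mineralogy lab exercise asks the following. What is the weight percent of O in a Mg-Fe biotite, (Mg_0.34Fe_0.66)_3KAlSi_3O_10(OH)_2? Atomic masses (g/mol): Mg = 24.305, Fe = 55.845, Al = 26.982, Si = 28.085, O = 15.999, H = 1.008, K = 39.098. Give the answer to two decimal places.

40.02 mass %

M((Mg_0.34Fe_0.66)_3KAlSi_3O_10(OH)_2) = 479.703 g/mol.
O contributes 12 × 15.999 = 191.988 g per mole.
191.988/479.703 = 0.4002 → 40.02%.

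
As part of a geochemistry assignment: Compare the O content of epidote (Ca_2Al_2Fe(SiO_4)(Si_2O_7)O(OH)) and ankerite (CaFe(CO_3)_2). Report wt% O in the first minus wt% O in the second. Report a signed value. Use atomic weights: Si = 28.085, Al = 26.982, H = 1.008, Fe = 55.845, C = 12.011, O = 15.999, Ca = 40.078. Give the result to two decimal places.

O in Ca_2Al_2Fe(SiO_4)(Si_2O_7)O(OH): molar mass 483.215 g/mol; 13×15.999 = 207.987 g → 43.04 wt%.
O in CaFe(CO_3)_2: molar mass 215.939 g/mol; 6×15.999 = 95.994 g → 44.45 wt%.
Difference = 43.04 − 44.45 = -1.41 percentage points.

-1.41 percentage points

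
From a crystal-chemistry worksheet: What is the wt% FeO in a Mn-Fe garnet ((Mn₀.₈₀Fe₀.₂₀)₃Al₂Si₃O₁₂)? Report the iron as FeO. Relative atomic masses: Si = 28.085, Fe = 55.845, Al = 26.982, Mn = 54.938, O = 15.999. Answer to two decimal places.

Molar mass of (Mn₀.₈₀Fe₀.₂₀)₃Al₂Si₃O₁₂ = 2.40×54.938 + 0.60×55.845 + 2×26.982 + 3×28.085 + 12×15.999 = 495.565 g/mol.
Each formula unit contains 0.60 Fe, equivalent to 0.60/1 = 0.6000 mol FeO.
M(FeO) = 1×55.845 + 1×15.999 = 71.844 g/mol.
Mass of FeO per formula unit = 0.6000 × 71.844 = 43.106 g.
FeO wt% = 43.106 / 495.565 × 100 = 8.70%.

8.70 wt%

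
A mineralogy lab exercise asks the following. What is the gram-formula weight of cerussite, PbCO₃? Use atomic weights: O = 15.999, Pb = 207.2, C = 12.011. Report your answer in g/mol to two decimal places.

The formula mass is the sum 1(207.2) + 1(12.011) + 3(15.999).

267.21 g/mol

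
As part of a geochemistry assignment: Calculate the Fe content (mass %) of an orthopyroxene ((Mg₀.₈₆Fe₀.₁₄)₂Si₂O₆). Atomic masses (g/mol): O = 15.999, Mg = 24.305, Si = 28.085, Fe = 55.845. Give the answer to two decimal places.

Molar mass of (Mg₀.₈₆Fe₀.₁₄)₂Si₂O₆: 1.72×24.305 + 0.28×55.845 + 2×28.085 + 6×15.999 = 209.605 g/mol.
Mass of Fe per formula unit: 0.28 × 55.845 = 15.637 g.
Weight fraction Fe = 15.637 / 209.605 = 0.0746.

7.46 mass %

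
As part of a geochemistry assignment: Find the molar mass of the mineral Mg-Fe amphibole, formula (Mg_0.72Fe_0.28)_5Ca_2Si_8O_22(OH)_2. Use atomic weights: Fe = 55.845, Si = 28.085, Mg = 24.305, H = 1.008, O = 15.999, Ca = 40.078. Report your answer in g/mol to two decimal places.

Mg: 3.60 × 24.305 = 87.4980
Fe: 1.40 × 55.845 = 78.1830
Ca: 2 × 40.078 = 80.1560
Si: 8 × 28.085 = 224.6800
O: 24 × 15.999 = 383.9760
H: 2 × 1.008 = 2.0160
Summing the contributions gives the formula mass.

856.51 g/mol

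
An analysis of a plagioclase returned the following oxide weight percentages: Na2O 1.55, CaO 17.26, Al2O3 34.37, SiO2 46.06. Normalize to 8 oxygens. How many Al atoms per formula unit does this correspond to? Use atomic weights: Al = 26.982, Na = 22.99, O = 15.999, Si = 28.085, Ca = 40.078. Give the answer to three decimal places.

1.874 Al apfu

1.55 wt% Na2O ÷ 61.979 g/mol = 0.02501 mol, giving 0.05002 Na and 0.02501 O.
17.26 wt% CaO ÷ 56.077 g/mol = 0.30779 mol, giving 0.30779 Ca and 0.30779 O.
34.37 wt% Al2O3 ÷ 101.961 g/mol = 0.33709 mol, giving 0.67418 Al and 1.01127 O.
46.06 wt% SiO2 ÷ 60.083 g/mol = 0.76661 mol, giving 0.76661 Si and 1.53322 O.
Oxygen sums to 2.87729; scaling by 8/2.87729 = 2.78039 puts the formula on 8 O.
Al: 0.67418 × 2.78039 = 1.874 atoms per formula unit.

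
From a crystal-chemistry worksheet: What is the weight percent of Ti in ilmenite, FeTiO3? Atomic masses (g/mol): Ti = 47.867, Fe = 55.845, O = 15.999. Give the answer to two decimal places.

Formula mass = 1·55.845 + 1·47.867 + 3·15.999 = 151.709 g/mol, of which 47.867 g is Ti.
So Ti makes up 47.867/151.709 = 0.3155 of the mass, i.e. 31.55%.

31.55 wt%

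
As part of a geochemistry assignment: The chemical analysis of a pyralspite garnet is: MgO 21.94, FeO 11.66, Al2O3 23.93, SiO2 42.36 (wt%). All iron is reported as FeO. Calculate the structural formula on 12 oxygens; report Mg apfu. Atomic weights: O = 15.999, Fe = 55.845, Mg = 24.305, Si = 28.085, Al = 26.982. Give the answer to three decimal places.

21.94 wt% MgO ÷ 40.304 g/mol = 0.54436 mol, giving 0.54436 Mg and 0.54436 O.
11.66 wt% FeO ÷ 71.844 g/mol = 0.16230 mol, giving 0.16230 Fe and 0.16230 O.
23.93 wt% Al2O3 ÷ 101.961 g/mol = 0.23470 mol, giving 0.46940 Al and 0.70410 O.
42.36 wt% SiO2 ÷ 60.083 g/mol = 0.70502 mol, giving 0.70502 Si and 1.41004 O.
Oxygen sums to 2.82080; scaling by 12/2.82080 = 4.25411 puts the formula on 12 O.
Mg: 0.54436 × 4.25411 = 2.316 atoms per formula unit.

2.316 Mg apfu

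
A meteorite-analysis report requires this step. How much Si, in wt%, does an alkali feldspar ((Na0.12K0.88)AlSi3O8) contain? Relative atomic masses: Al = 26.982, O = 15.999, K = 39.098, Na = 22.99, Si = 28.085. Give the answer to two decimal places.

Molar mass of (Na0.12K0.88)AlSi3O8: 0.12×22.99 + 0.88×39.098 + 1×26.982 + 3×28.085 + 8×15.999 = 276.394 g/mol.
Mass of Si per formula unit: 3 × 28.085 = 84.255 g.
Weight fraction Si = 84.255 / 276.394 = 0.3048.

30.48 wt%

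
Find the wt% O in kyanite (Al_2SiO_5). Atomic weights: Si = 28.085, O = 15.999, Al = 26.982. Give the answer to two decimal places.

Molar mass of Al_2SiO_5: 2·26.982 + 1·28.085 + 5·15.999 = 162.044 g/mol.
Mass of O per formula unit: 5 × 15.999 = 79.995 g.
Weight fraction O = 79.995 / 162.044 = 0.4937.

49.37 weight percent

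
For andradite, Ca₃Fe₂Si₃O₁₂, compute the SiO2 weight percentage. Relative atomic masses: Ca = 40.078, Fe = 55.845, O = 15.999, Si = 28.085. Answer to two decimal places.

35.47 wt%

M(Ca₃Fe₂Si₃O₁₂) = 508.167 g/mol; M(SiO2) = 60.083 g/mol.
Moles SiO2 per formula unit = 3 Si ÷ 1 = 3.0000.
SiO2 fraction = (3.0000 × 60.083) / 508.167 = 180.249/508.167 = 0.3547.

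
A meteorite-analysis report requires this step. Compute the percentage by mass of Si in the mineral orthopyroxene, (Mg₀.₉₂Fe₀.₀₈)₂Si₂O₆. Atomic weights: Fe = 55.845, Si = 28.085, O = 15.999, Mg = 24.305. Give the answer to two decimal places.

Formula mass = 1.84·24.305 + 0.16·55.845 + 2·28.085 + 6·15.999 = 205.820 g/mol, of which 56.170 g is Si.
So Si makes up 56.170/205.820 = 0.2729 of the mass, i.e. 27.29%.

27.29 weight percent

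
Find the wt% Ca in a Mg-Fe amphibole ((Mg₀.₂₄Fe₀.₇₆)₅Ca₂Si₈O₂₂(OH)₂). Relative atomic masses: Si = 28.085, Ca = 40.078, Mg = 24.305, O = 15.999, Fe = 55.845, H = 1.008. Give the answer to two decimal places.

Molar mass of (Mg₀.₂₄Fe₀.₇₆)₅Ca₂Si₈O₂₂(OH)₂: 1.20*24.305 + 3.80*55.845 + 2*40.078 + 8*28.085 + 24*15.999 + 2*1.008 = 932.205 g/mol.
Mass of Ca per formula unit: 2 × 40.078 = 80.156 g.
Weight fraction Ca = 80.156 / 932.205 = 0.0860.

8.60 wt%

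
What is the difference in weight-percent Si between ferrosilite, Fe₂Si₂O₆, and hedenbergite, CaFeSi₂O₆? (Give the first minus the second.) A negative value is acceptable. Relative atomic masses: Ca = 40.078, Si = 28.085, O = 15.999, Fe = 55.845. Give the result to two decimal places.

-1.35 percentage points

M(Fe₂Si₂O₆) = 263.854 g/mol, so wt% Si = 56.170/263.854 × 100 = 21.29%.
M(CaFeSi₂O₆) = 248.087 g/mol, so wt% Si = 56.170/248.087 × 100 = 22.64%.
21.29 − 22.64 = -1.35 pp.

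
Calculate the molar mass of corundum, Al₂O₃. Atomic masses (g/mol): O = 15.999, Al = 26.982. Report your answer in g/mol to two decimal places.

Al: 2 × 26.982 = 53.9640
O: 3 × 15.999 = 47.9970
Summing the contributions gives the formula mass.

101.96 g/mol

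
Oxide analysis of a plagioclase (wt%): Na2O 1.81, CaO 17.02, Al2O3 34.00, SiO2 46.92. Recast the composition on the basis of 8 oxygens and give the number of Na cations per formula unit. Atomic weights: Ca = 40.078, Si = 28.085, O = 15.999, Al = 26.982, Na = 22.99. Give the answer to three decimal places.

1.81 wt% Na2O ÷ 61.979 g/mol = 0.02920 mol, giving 0.05840 Na and 0.02920 O.
17.02 wt% CaO ÷ 56.077 g/mol = 0.30351 mol, giving 0.30351 Ca and 0.30351 O.
34.00 wt% Al2O3 ÷ 101.961 g/mol = 0.33346 mol, giving 0.66692 Al and 1.00038 O.
46.92 wt% SiO2 ÷ 60.083 g/mol = 0.78092 mol, giving 0.78092 Si and 1.56184 O.
Oxygen sums to 2.89493; scaling by 8/2.89493 = 2.76345 puts the formula on 8 O.
Na: 0.05840 × 2.76345 = 0.161 atoms per formula unit.

0.161 Na apfu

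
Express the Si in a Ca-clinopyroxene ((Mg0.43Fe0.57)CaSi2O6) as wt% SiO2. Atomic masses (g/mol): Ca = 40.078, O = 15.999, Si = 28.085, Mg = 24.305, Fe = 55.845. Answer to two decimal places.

Molar mass of (Mg0.43Fe0.57)CaSi2O6 = 0.43×24.305 + 0.57×55.845 + 1×40.078 + 2×28.085 + 6×15.999 = 234.525 g/mol.
Each formula unit contains 2 Si, equivalent to 2/1 = 2.0000 mol SiO2.
M(SiO2) = 1×28.085 + 2×15.999 = 60.083 g/mol.
Mass of SiO2 per formula unit = 2.0000 × 60.083 = 120.166 g.
SiO2 wt% = 120.166 / 234.525 × 100 = 51.24%.

51.24 wt%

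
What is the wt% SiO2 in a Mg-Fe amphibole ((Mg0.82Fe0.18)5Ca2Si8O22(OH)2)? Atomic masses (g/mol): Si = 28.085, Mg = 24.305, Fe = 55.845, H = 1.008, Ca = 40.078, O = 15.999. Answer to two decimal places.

57.17 wt%

Molar mass of (Mg0.82Fe0.18)5Ca2Si8O22(OH)2 = 4.10·24.305 + 0.90·55.845 + 2·40.078 + 8·28.085 + 24·15.999 + 2·1.008 = 840.739 g/mol.
Each formula unit contains 8 Si, equivalent to 8/1 = 8.0000 mol SiO2.
M(SiO2) = 1×28.085 + 2×15.999 = 60.083 g/mol.
Mass of SiO2 per formula unit = 8.0000 × 60.083 = 480.664 g.
SiO2 wt% = 480.664 / 840.739 × 100 = 57.17%.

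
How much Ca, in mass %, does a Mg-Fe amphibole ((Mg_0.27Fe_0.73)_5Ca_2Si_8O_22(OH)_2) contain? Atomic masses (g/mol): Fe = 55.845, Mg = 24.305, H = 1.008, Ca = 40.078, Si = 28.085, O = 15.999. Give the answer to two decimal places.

M((Mg_0.27Fe_0.73)_5Ca_2Si_8O_22(OH)_2) = 927.474 g/mol.
Ca contributes 2 × 40.078 = 80.156 g per mole.
80.156/927.474 = 0.0864 → 8.64%.

8.64 mass %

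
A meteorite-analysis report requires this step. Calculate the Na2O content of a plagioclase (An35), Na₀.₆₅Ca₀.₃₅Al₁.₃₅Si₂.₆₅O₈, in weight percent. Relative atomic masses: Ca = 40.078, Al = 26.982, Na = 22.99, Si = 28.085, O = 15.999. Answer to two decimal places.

7.52 wt%

Molar mass of Na₀.₆₅Ca₀.₃₅Al₁.₃₅Si₂.₆₅O₈ = 0.65*22.99 + 0.35*40.078 + 1.35*26.982 + 2.65*28.085 + 8*15.999 = 267.814 g/mol.
Each formula unit contains 0.65 Na, equivalent to 0.65/2 = 0.3250 mol Na2O.
M(Na2O) = 2×22.99 + 1×15.999 = 61.979 g/mol.
Mass of Na2O per formula unit = 0.3250 × 61.979 = 20.143 g.
Na2O wt% = 20.143 / 267.814 × 100 = 7.52%.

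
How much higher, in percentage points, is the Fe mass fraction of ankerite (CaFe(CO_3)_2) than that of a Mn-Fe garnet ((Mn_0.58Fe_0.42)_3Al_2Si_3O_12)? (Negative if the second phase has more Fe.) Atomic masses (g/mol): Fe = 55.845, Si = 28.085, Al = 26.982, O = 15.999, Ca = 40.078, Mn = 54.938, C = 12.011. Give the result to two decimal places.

M(CaFe(CO_3)_2) = 215.939 g/mol, so wt% Fe = 55.845/215.939 × 100 = 25.86%.
M((Mn_0.58Fe_0.42)_3Al_2Si_3O_12) = 496.164 g/mol, so wt% Fe = 70.365/496.164 × 100 = 14.18%.
25.86 − 14.18 = 11.68 pp.

11.68 percentage points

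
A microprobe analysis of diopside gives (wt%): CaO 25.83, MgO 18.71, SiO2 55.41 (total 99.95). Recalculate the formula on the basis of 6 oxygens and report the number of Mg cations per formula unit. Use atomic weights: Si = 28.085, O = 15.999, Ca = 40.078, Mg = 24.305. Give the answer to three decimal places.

1.006 Mg apfu

CaO (M=56.077): mol = 0.46062; Ca = 0.46062, O = 0.46062.
MgO (M=40.304): mol = 0.46422; Mg = 0.46422, O = 0.46422.
SiO2 (M=60.083): mol = 0.92222; Si = 0.92222, O = 1.84444.
ΣO = 2.76928; factor = 6/ΣO = 2.16663.
Mg apfu = 0.46422 × 2.16663 = 1.006.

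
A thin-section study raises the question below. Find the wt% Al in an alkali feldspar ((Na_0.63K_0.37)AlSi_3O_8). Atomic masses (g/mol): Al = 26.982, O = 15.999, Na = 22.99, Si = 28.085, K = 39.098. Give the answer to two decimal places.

10.06 weight percent

M((Na_0.63K_0.37)AlSi_3O_8) = 268.179 g/mol.
Al contributes 1 × 26.982 = 26.982 g per mole.
26.982/268.179 = 0.1006 → 10.06%.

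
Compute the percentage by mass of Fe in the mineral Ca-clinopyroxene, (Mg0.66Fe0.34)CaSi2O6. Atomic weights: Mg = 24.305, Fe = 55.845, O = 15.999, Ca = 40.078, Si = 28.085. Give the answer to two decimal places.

8.35 wt%

M((Mg0.66Fe0.34)CaSi2O6) = 227.271 g/mol.
Fe contributes 0.34 × 55.845 = 18.987 g per mole.
18.987/227.271 = 0.0835 → 8.35%.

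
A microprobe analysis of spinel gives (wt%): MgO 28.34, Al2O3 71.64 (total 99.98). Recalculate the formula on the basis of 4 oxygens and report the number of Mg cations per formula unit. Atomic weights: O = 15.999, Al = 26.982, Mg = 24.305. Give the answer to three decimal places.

MgO: 28.34/40.304 = 0.70316 mol → 0.70316 mol Mg, 0.70316 mol O.
Al2O3: 71.64/101.961 = 0.70262 mol → 1.40524 mol Al, 2.10786 mol O.
Total oxygen = 2.81102 mol. Normalization factor = 4/2.81102 = 1.42297.
Mg per 4 O = 0.70316 × 1.42297 = 1.001.

1.001 Mg apfu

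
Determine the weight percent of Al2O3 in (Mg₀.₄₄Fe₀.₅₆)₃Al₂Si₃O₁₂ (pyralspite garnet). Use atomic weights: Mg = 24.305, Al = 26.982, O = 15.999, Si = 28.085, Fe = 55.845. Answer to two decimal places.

Formula mass = 456.109 g/mol.
2 Al → 1.0000 mol Al2O3 per formula unit; M(Al2O3) = 101.961, so Al2O3 mass = 101.961 g.
101.961/456.109 × 100 = 22.35 wt%.

22.35 wt%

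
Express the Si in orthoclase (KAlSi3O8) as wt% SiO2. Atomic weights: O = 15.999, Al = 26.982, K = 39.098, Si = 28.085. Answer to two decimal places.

64.76 wt%

M(KAlSi3O8) = 278.327 g/mol; M(SiO2) = 60.083 g/mol.
Moles SiO2 per formula unit = 3 Si ÷ 1 = 3.0000.
SiO2 fraction = (3.0000 × 60.083) / 278.327 = 180.249/278.327 = 0.6476.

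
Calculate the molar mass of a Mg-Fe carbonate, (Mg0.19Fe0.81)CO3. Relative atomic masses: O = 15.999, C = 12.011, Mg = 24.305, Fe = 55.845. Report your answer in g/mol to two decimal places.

M = 0.19×24.305 + 0.81×55.845 + 1×12.011 + 3×15.999

109.86 g/mol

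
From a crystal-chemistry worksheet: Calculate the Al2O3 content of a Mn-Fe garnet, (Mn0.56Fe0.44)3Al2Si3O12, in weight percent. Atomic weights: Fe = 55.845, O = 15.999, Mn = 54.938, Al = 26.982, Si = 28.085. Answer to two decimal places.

20.55 wt%

Molar mass of (Mn0.56Fe0.44)3Al2Si3O12 = 1.68×54.938 + 1.32×55.845 + 2×26.982 + 3×28.085 + 12×15.999 = 496.218 g/mol.
Each formula unit contains 2 Al, equivalent to 2/2 = 1.0000 mol Al2O3.
M(Al2O3) = 2×26.982 + 3×15.999 = 101.961 g/mol.
Mass of Al2O3 per formula unit = 1.0000 × 101.961 = 101.961 g.
Al2O3 wt% = 101.961 / 496.218 × 100 = 20.55%.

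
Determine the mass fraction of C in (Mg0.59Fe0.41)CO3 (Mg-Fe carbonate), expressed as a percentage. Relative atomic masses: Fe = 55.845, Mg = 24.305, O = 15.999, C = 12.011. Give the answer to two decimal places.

12.35 weight percent

Formula mass = 0.59·24.305 + 0.41·55.845 + 1·12.011 + 3·15.999 = 97.244 g/mol, of which 12.011 g is C.
So C makes up 12.011/97.244 = 0.1235 of the mass, i.e. 12.35%.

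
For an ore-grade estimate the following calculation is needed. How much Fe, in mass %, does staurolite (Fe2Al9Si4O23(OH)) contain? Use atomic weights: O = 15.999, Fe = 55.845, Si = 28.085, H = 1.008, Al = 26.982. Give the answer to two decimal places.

13.11 mass %

M(Fe2Al9Si4O23(OH)) = 851.852 g/mol.
Fe contributes 2 × 55.845 = 111.690 g per mole.
111.690/851.852 = 0.1311 → 13.11%.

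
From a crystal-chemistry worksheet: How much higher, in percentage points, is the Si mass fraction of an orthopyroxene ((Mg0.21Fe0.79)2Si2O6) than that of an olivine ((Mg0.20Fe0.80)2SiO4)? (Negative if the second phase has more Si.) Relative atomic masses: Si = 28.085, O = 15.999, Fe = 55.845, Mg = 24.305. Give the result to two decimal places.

Si in (Mg0.21Fe0.79)2Si2O6: molar mass 250.607 g/mol; 2×28.085 = 56.170 g → 22.41 wt%.
Si in (Mg0.20Fe0.80)2SiO4: molar mass 191.155 g/mol; 1×28.085 = 28.085 g → 14.69 wt%.
Difference = 22.41 − 14.69 = 7.72 percentage points.

7.72 percentage points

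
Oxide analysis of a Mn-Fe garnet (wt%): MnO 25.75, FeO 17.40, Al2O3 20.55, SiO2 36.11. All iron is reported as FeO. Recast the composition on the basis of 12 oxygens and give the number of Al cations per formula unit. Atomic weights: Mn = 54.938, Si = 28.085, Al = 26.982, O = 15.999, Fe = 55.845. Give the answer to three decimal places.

MnO: 25.75/70.937 = 0.36300 mol → 0.36300 mol Mn, 0.36300 mol O.
FeO: 17.40/71.844 = 0.24219 mol → 0.24219 mol Fe, 0.24219 mol O.
Al2O3: 20.55/101.961 = 0.20155 mol → 0.40310 mol Al, 0.60465 mol O.
SiO2: 36.11/60.083 = 0.60100 mol → 0.60100 mol Si, 1.20200 mol O.
Total oxygen = 2.41184 mol. Normalization factor = 12/2.41184 = 4.97545.
Al per 12 O = 0.40310 × 4.97545 = 2.006.

2.006 Al apfu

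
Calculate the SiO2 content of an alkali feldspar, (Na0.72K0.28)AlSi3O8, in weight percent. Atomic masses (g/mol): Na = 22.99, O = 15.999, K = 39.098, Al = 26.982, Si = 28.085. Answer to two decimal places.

M((Na0.72K0.28)AlSi3O8) = 266.729 g/mol; M(SiO2) = 60.083 g/mol.
Moles SiO2 per formula unit = 3 Si ÷ 1 = 3.0000.
SiO2 fraction = (3.0000 × 60.083) / 266.729 = 180.249/266.729 = 0.6758.

67.58 wt%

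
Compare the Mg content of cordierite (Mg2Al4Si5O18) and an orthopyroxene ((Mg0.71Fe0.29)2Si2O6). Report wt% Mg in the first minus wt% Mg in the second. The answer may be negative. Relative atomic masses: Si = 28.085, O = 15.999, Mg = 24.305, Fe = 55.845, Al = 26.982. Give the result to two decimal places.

First mineral: 48.610 g Mg in 584.945 g formula = 8.31 wt% Mg.
Second mineral: 34.513 g Mg in 219.067 g formula = 15.75 wt% Mg.
8.31% − 15.75% gives a difference of -7.44 percentage points.

-7.44 percentage points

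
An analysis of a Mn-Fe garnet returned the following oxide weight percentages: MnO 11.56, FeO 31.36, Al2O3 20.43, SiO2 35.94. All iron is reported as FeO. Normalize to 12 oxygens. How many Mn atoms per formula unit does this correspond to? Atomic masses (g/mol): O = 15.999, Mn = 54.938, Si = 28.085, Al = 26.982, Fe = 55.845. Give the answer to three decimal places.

0.816 Mn apfu

MnO (M=70.937): mol = 0.16296; Mn = 0.16296, O = 0.16296.
FeO (M=71.844): mol = 0.43650; Fe = 0.43650, O = 0.43650.
Al2O3 (M=101.961): mol = 0.20037; Al = 0.40074, O = 0.60111.
SiO2 (M=60.083): mol = 0.59817; Si = 0.59817, O = 1.19634.
ΣO = 2.39691; factor = 12/ΣO = 5.00645.
Mn apfu = 0.16296 × 5.00645 = 0.816.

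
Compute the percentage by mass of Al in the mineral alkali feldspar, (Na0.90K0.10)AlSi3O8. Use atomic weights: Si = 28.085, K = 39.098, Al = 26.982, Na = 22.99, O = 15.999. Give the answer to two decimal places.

10.23 weight percent

M((Na0.90K0.10)AlSi3O8) = 263.830 g/mol.
Al contributes 1 × 26.982 = 26.982 g per mole.
26.982/263.830 = 0.1023 → 10.23%.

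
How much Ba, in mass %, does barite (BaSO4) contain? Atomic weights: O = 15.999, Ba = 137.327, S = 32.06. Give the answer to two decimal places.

58.84 mass %

Formula mass = 1·137.327 + 1·32.06 + 4·15.999 = 233.383 g/mol, of which 137.327 g is Ba.
So Ba makes up 137.327/233.383 = 0.5884 of the mass, i.e. 58.84%.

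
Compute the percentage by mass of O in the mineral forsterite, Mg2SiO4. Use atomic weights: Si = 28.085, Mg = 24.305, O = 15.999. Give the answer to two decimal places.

45.49 weight percent

Molar mass of Mg2SiO4: 2*24.305 + 1*28.085 + 4*15.999 = 140.691 g/mol.
Mass of O per formula unit: 4 × 15.999 = 63.996 g.
Weight fraction O = 63.996 / 140.691 = 0.4549.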